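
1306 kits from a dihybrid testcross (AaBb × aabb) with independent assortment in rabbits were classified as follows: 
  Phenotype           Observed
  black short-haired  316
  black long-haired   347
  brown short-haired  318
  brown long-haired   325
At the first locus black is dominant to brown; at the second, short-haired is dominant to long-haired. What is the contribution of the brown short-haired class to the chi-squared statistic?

A dihybrid testcross with independent assortment gives a 1:1:1:1 ratio.
Total ratio parts = 4. Expected numbers out of 1306:
  black short-haired: 1306 × 1/4 = 326.5
  black long-haired: 1306 × 1/4 = 326.5
  brown short-haired: 1306 × 1/4 = 326.5
  brown long-haired: 1306 × 1/4 = 326.5
Contribution of brown short-haired: (318 − 326.5)² / 326.5 = 0.2213

0.221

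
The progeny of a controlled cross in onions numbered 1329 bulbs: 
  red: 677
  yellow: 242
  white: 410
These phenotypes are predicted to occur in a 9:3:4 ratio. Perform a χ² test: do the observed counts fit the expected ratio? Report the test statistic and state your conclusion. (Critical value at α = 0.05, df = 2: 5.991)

The 9:3:4 ratio has 16 parts, so with N = 1329 the expected counts are:
  red: 1329 × 9/16 = 747.5625
  yellow: 1329 × 3/16 = 249.1875
  white: 1329 × 4/16 = 332.25
χ² = Σ (O − E)² / E
  red: (677 − 747.5625)² / 747.5625 = 6.6604
  yellow: (242 − 249.1875)² / 249.1875 = 0.2073
  white: (410 − 332.25)² / 332.25 = 18.1943
χ² = 6.6604 + 0.2073 + 18.1943 = 25.062
Degrees of freedom = 3 − 1 = 2; critical value at α = 0.05 is 5.991.
Since 25.062 > 5.991, we reject the null hypothesis — the data do not fit the 9:3:4 ratio.

25.062; not consistent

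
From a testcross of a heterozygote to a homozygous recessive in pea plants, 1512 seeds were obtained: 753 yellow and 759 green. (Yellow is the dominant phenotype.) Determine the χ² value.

0.024

A testcross of a heterozygote (Aa × aa) gives a 1:1 phenotypic ratio.
Expected counts for N = 1512 under a 1:1 ratio (total parts = 2):
  yellow: 1512 × 1/2 = 756
  green: 1512 × 1/2 = 756
χ² = Σ (O − E)² / E
  yellow: (753 − 756)² / 756 = 0.0119
  green: (759 − 756)² / 756 = 0.0119
χ² = 0.0119 + 0.0119 = 0.0238 ≈ 0.024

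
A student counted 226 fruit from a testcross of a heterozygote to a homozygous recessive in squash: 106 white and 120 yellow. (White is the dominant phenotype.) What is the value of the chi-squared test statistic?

0.867

A testcross of a heterozygote (Aa × aa) gives a 1:1 phenotypic ratio.
Total ratio parts = 2. Expected numbers out of 226:
  white: 226 × 1/2 = 113
  yellow: 226 × 1/2 = 113
χ² = Σ (O − E)² / E
  white: (106 − 113)² / 113 = 0.4336
  yellow: (120 − 113)² / 113 = 0.4336
χ² = 0.4336 + 0.4336 = 0.8672 ≈ 0.867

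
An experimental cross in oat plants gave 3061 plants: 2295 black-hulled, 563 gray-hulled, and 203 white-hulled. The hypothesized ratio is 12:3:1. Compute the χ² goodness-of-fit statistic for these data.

0.923

The 12:3:1 ratio has 16 parts, so with N = 3061 the expected counts are:
  black-hulled: 3061 × 12/16 = 2295.75
  gray-hulled: 3061 × 3/16 = 573.9375
  white-hulled: 3061 × 1/16 = 191.3125
χ² = Σ (O − E)² / E
  black-hulled: (2295 − 2295.75)² / 2295.75 = 0.0002
  gray-hulled: (563 − 573.9375)² / 573.9375 = 0.2084
  white-hulled: (203 − 191.3125)² / 191.3125 = 0.7140
χ² = 0.0002 + 0.2084 + 0.7140 = 0.9226 ≈ 0.923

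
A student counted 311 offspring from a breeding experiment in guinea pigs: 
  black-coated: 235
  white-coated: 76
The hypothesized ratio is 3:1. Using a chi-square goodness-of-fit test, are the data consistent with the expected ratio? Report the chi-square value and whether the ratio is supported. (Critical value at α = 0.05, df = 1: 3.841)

Expected counts for N = 311 under a 3:1 ratio (total parts = 4):
  black-coated: 311 × 3/4 = 233.25
  white-coated: 311 × 1/4 = 77.75
χ² = Σ (O − E)² / E
  black-coated: (235 − 233.25)² / 233.25 = 0.0131
  white-coated: (76 − 77.75)² / 77.75 = 0.0394
χ² = 0.0131 + 0.0394 = 0.0525 ≈ 0.053
Degrees of freedom = 2 − 1 = 1; critical value at α = 0.05 is 3.841.
Since 0.053 < 3.841, we fail to reject the null hypothesis — the data are consistent with the 3:1 ratio.

0.053; consistent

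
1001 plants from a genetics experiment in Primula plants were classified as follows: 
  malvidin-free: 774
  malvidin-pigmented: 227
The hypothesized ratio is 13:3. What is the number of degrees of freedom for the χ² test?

1

A goodness-of-fit test with 2 phenotype classes has df = 2 − 1 = 1.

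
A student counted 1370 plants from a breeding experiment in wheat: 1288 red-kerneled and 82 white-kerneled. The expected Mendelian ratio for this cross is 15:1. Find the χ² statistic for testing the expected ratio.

The 15:1 ratio has 16 parts, so with N = 1370 the expected counts are:
  red-kerneled: 1370 × 15/16 = 1284.375
  white-kerneled: 1370 × 1/16 = 85.625
χ² = Σ (O − E)² / E
  red-kerneled: (1288 − 1284.375)² / 1284.375 = 0.0102
  white-kerneled: (82 − 85.625)² / 85.625 = 0.1535
χ² = 0.0102 + 0.1535 = 0.1637 ≈ 0.164

0.164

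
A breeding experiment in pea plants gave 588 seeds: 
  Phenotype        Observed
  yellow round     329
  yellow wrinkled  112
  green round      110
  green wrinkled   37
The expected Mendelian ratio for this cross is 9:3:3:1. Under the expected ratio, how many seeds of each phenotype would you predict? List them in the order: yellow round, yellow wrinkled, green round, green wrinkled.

The 9:3:3:1 ratio has 16 parts, so with N = 588 the expected counts are:
  yellow round: 588 × 9/16 = 330.75
  yellow wrinkled: 588 × 3/16 = 110.25
  green round: 588 × 3/16 = 110.25
  green wrinkled: 588 × 1/16 = 36.75

330.75, 110.25, 110.25, 36.75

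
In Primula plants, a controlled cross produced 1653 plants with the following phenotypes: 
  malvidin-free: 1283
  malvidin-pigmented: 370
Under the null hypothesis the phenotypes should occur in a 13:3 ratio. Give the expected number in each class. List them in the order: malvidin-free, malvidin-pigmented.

The 13:3 ratio has 16 parts, so with N = 1653 the expected counts are:
  malvidin-free: 1653 × 13/16 = 1343.0625
  malvidin-pigmented: 1653 × 3/16 = 309.9375

1343.0625, 309.9375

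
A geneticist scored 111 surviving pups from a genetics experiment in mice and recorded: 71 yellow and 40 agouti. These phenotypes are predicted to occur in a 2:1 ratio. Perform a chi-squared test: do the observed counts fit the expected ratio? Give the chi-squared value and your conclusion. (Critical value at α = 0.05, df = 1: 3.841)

Under the 2:1 hypothesis (Σ ratio = 3, N = 111):
  yellow: 111 × 2/3 = 74
  agouti: 111 × 1/3 = 37
χ² = Σ (O − E)² / E
  yellow: (71 − 74)² / 74 = 0.1216
  agouti: (40 − 37)² / 37 = 0.2432
χ² = 0.1216 + 0.2432 = 0.3648 ≈ 0.365
Degrees of freedom = 2 − 1 = 1; critical value at α = 0.05 is 3.841.
Since 0.365 < 3.841, we fail to reject the null hypothesis — the data are consistent with the 2:1 ratio.

0.365; consistent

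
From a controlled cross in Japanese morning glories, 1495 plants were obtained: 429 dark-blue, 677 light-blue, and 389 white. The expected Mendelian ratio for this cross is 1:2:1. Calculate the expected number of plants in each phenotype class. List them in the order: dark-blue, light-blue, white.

373.75, 747.5, 373.75

Under the 1:2:1 hypothesis (Σ ratio = 4, N = 1495):
  dark-blue: 1495 × 1/4 = 373.75
  light-blue: 1495 × 2/4 = 747.5
  white: 1495 × 1/4 = 373.75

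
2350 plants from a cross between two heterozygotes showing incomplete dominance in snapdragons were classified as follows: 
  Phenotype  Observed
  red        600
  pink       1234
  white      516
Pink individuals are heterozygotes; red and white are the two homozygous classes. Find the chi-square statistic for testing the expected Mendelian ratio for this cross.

11.930

With incomplete dominance, a heterozygote × heterozygote cross gives a 1:2:1 phenotypic ratio.
Under the 1:2:1 hypothesis (Σ ratio = 4, N = 2350):
  red: 2350 × 1/4 = 587.5
  pink: 2350 × 2/4 = 1175
  white: 2350 × 1/4 = 587.5
χ² = Σ (O − E)² / E
  red: (600 − 587.5)² / 587.5 = 0.2660
  pink: (1234 − 1175)² / 1175 = 2.9626
  white: (516 − 587.5)² / 587.5 = 8.7017
χ² = 0.2660 + 2.9626 + 8.7017 = 11.9303 ≈ 11.930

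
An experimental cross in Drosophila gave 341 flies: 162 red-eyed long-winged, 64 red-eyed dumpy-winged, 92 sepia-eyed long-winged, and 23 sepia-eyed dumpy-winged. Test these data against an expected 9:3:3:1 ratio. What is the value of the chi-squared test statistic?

17.084

Under the 9:3:3:1 hypothesis (Σ ratio = 16, N = 341):
  red-eyed long-winged: 341 × 9/16 = 191.8125
  red-eyed dumpy-winged: 341 × 3/16 = 63.9375
  sepia-eyed long-winged: 341 × 3/16 = 63.9375
  sepia-eyed dumpy-winged: 341 × 1/16 = 21.3125
χ² = Σ (O − E)² / E
  red-eyed long-winged: (162 − 191.8125)² / 191.8125 = 4.6336
  red-eyed dumpy-winged: (64 − 63.9375)² / 63.9375 = 0.0001
  sepia-eyed long-winged: (92 − 63.9375)² / 63.9375 = 12.3168
  sepia-eyed dumpy-winged: (23 − 21.3125)² / 21.3125 = 0.1336
χ² = 4.6336 + 0.0001 + 12.3168 + 0.1336 = 17.0841 ≈ 17.084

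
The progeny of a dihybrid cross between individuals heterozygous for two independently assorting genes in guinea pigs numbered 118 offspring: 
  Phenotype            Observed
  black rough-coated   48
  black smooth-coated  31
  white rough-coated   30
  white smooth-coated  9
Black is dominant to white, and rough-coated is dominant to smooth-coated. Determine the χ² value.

A dihybrid F₂ with independent assortment and complete dominance at both loci gives a 9:3:3:1 phenotypic ratio.
Expected counts for N = 118 under a 9:3:3:1 ratio (total parts = 16):
  black rough-coated: 118 × 9/16 = 66.375
  black smooth-coated: 118 × 3/16 = 22.125
  white rough-coated: 118 × 3/16 = 22.125
  white smooth-coated: 118 × 1/16 = 7.375
χ² = Σ (O − E)² / E
  black rough-coated: (48 − 66.375)² / 66.375 = 5.0869
  black smooth-coated: (31 − 22.125)² / 22.125 = 3.5600
  white rough-coated: (30 − 22.125)² / 22.125 = 2.8030
  white smooth-coated: (9 − 7.375)² / 7.375 = 0.3581
χ² = 5.0869 + 3.5600 + 2.8030 + 0.3581 = 11.808

11.808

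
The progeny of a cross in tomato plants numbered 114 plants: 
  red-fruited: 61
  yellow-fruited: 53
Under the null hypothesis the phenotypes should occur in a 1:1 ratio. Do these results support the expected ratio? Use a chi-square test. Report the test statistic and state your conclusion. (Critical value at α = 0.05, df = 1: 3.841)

The 1:1 ratio has 2 parts, so with N = 114 the expected counts are:
  red-fruited: 114 × 1/2 = 57
  yellow-fruited: 114 × 1/2 = 57
χ² = Σ (O − E)² / E
  red-fruited: (61 − 57)² / 57 = 0.2807
  yellow-fruited: (53 − 57)² / 57 = 0.2807
χ² = 0.2807 + 0.2807 = 0.5614 ≈ 0.561
Degrees of freedom = 2 − 1 = 1; critical value at α = 0.05 is 3.841.
Since 0.561 < 3.841, we fail to reject the null hypothesis — the data are consistent with the 1:1 ratio.

0.561; consistent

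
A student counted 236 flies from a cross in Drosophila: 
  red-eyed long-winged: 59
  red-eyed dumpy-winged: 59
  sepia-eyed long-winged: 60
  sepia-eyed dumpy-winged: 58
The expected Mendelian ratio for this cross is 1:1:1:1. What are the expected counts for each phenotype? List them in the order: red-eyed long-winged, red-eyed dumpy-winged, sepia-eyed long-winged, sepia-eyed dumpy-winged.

Expected counts for N = 236 under a 1:1:1:1 ratio (total parts = 4):
  red-eyed long-winged: 236 × 1/4 = 59
  red-eyed dumpy-winged: 236 × 1/4 = 59
  sepia-eyed long-winged: 236 × 1/4 = 59
  sepia-eyed dumpy-winged: 236 × 1/4 = 59

59, 59, 59, 59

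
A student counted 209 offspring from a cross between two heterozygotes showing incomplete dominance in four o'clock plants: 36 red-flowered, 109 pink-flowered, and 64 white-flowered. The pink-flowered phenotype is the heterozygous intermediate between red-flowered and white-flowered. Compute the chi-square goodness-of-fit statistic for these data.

7.890

With incomplete dominance, a heterozygote × heterozygote cross gives a 1:2:1 phenotypic ratio.
The 1:2:1 ratio has 4 parts, so with N = 209 the expected counts are:
  red-flowered: 209 × 1/4 = 52.25
  pink-flowered: 209 × 2/4 = 104.5
  white-flowered: 209 × 1/4 = 52.25
χ² = Σ (O − E)² / E
  red-flowered: (36 − 52.25)² / 52.25 = 5.0538
  pink-flowered: (109 − 104.5)² / 104.5 = 0.1938
  white-flowered: (64 − 52.25)² / 52.25 = 2.6423
χ² = 5.0538 + 0.1938 + 2.6423 = 7.8899 ≈ 7.890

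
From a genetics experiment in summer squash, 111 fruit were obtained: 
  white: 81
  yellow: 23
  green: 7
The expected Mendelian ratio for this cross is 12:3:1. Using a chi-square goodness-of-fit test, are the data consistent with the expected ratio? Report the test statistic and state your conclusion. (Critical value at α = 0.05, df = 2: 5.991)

Under the 12:3:1 hypothesis (Σ ratio = 16, N = 111):
  white: 111 × 12/16 = 83.25
  yellow: 111 × 3/16 = 20.8125
  green: 111 × 1/16 = 6.9375
χ² = Σ (O − E)² / E
  white: (81 − 83.25)² / 83.25 = 0.0608
  yellow: (23 − 20.8125)² / 20.8125 = 0.2299
  green: (7 − 6.9375)² / 6.9375 = 0.0006
χ² = 0.0608 + 0.2299 + 0.0006 = 0.2913 ≈ 0.291
Degrees of freedom = 3 − 1 = 2; critical value at α = 0.05 is 5.991.
Since 0.291 < 5.991, we fail to reject the null hypothesis — the data are consistent with the 12:3:1 ratio.

0.291; consistent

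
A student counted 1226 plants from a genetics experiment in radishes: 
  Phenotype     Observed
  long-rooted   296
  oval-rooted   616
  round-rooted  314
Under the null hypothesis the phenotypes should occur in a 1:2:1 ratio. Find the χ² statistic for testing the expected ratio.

0.558

Under the 1:2:1 hypothesis (Σ ratio = 4, N = 1226):
  long-rooted: 1226 × 1/4 = 306.5
  oval-rooted: 1226 × 2/4 = 613
  round-rooted: 1226 × 1/4 = 306.5
χ² = Σ (O − E)² / E
  long-rooted: (296 − 306.5)² / 306.5 = 0.3597
  oval-rooted: (616 − 613)² / 613 = 0.0147
  round-rooted: (314 − 306.5)² / 306.5 = 0.1835
χ² = 0.3597 + 0.0147 + 0.1835 = 0.5579 ≈ 0.558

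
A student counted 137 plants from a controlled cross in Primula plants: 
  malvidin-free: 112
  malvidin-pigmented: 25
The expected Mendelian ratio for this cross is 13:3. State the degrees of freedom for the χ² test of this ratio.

1

A goodness-of-fit test with 2 phenotype classes has df = 2 − 1 = 1.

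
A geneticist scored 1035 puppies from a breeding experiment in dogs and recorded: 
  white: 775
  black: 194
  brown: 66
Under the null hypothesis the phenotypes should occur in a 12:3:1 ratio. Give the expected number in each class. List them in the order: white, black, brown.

776.25, 194.0625, 64.6875

The 12:3:1 ratio has 16 parts, so with N = 1035 the expected counts are:
  white: 1035 × 12/16 = 776.25
  black: 1035 × 3/16 = 194.0625
  brown: 1035 × 1/16 = 64.6875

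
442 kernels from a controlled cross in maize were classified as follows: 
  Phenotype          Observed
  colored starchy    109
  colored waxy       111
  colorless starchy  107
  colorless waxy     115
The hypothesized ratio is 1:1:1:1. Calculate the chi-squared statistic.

Under the 1:1:1:1 hypothesis (Σ ratio = 4, N = 442):
  colored starchy: 442 × 1/4 = 110.5
  colored waxy: 442 × 1/4 = 110.5
  colorless starchy: 442 × 1/4 = 110.5
  colorless waxy: 442 × 1/4 = 110.5
χ² = Σ (O − E)² / E
  colored starchy: (109 − 110.5)² / 110.5 = 0.0204
  colored waxy: (111 − 110.5)² / 110.5 = 0.0023
  colorless starchy: (107 − 110.5)² / 110.5 = 0.1109
  colorless waxy: (115 − 110.5)² / 110.5 = 0.1833
χ² = 0.0204 + 0.0023 + 0.1109 + 0.1833 = 0.3169 ≈ 0.317

0.317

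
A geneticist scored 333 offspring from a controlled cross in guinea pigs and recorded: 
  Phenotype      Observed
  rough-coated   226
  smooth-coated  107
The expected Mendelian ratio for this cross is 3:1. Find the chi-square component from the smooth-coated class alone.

6.776

Total ratio parts = 4. Expected numbers out of 333:
  rough-coated: 333 × 3/4 = 249.75
  smooth-coated: 333 × 1/4 = 83.25
Contribution of smooth-coated: (107 − 83.25)² / 83.25 = 6.7755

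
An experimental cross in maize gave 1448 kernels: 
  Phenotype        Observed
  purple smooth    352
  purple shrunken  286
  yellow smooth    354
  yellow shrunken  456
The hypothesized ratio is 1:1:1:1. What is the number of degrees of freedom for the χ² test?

3

A goodness-of-fit test with 4 phenotype classes has df = 4 − 1 = 3.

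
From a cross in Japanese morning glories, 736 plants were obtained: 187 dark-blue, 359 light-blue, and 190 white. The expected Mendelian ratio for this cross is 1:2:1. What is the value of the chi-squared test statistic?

Total ratio parts = 4. Expected numbers out of 736:
  dark-blue: 736 × 1/4 = 184
  light-blue: 736 × 2/4 = 368
  white: 736 × 1/4 = 184
χ² = Σ (O − E)² / E
  dark-blue: (187 − 184)² / 184 = 0.0489
  light-blue: (359 − 368)² / 368 = 0.2201
  white: (190 − 184)² / 184 = 0.1957
χ² = 0.0489 + 0.2201 + 0.1957 = 0.4647 ≈ 0.465

0.465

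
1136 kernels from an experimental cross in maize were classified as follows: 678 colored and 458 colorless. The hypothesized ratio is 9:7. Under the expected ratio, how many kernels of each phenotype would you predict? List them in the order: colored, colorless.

639, 497

Under the 9:7 hypothesis (Σ ratio = 16, N = 1136):
  colored: 1136 × 9/16 = 639
  colorless: 1136 × 7/16 = 497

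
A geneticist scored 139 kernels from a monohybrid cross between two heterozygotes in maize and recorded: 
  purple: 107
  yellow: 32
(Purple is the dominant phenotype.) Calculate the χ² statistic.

0.290

For a monohybrid cross between heterozygotes with complete dominance, the expected phenotypic ratio is 3:1.
Under the 3:1 hypothesis (Σ ratio = 4, N = 139):
  purple: 139 × 3/4 = 104.25
  yellow: 139 × 1/4 = 34.75
χ² = Σ (O − E)² / E
  purple: (107 − 104.25)² / 104.25 = 0.0725
  yellow: (32 − 34.75)² / 34.75 = 0.2176
χ² = 0.0725 + 0.2176 = 0.2901 ≈ 0.290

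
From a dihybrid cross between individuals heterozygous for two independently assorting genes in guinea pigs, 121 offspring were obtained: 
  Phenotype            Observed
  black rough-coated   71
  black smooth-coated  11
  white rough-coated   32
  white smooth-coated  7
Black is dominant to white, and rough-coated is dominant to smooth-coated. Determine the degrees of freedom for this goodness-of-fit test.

3

A dihybrid F₂ with independent assortment and complete dominance at both loci gives a 9:3:3:1 phenotypic ratio.
A goodness-of-fit test with 4 phenotype classes has df = 4 − 1 = 3.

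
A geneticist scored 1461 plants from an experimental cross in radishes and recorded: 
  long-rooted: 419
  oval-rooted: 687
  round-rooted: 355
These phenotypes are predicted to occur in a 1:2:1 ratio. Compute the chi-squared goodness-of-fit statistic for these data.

10.788

Total ratio parts = 4. Expected numbers out of 1461:
  long-rooted: 1461 × 1/4 = 365.25
  oval-rooted: 1461 × 2/4 = 730.5
  round-rooted: 1461 × 1/4 = 365.25
χ² = Σ (O − E)² / E
  long-rooted: (419 − 365.25)² / 365.25 = 7.9098
  oval-rooted: (687 − 730.5)² / 730.5 = 2.5903
  round-rooted: (355 − 365.25)² / 365.25 = 0.2876
χ² = 7.9098 + 2.5903 + 0.2876 = 10.7877 ≈ 10.788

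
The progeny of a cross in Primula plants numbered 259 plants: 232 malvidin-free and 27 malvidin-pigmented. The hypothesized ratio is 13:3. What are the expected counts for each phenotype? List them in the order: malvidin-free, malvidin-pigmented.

210.4375, 48.5625

Under the 13:3 hypothesis (Σ ratio = 16, N = 259):
  malvidin-free: 259 × 13/16 = 210.4375
  malvidin-pigmented: 259 × 3/16 = 48.5625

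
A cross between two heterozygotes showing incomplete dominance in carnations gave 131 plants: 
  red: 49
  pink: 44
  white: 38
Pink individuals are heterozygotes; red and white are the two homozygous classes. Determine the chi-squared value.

With incomplete dominance, a heterozygote × heterozygote cross gives a 1:2:1 phenotypic ratio.
Expected counts for N = 131 under a 1:2:1 ratio (total parts = 4):
  red: 131 × 1/4 = 32.75
  pink: 131 × 2/4 = 65.5
  white: 131 × 1/4 = 32.75
χ² = Σ (O − E)² / E
  red: (49 − 32.75)² / 32.75 = 8.0630
  pink: (44 − 65.5)² / 65.5 = 7.0573
  white: (38 − 32.75)² / 32.75 = 0.8416
χ² = 8.0630 + 7.0573 + 0.8416 = 15.9619 ≈ 15.962

15.962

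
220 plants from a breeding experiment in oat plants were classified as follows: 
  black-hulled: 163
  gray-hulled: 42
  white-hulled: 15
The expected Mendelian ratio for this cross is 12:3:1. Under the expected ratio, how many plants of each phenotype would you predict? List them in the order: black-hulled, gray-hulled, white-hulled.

165, 41.25, 13.75

Total ratio parts = 16. Expected numbers out of 220:
  black-hulled: 220 × 12/16 = 165
  gray-hulled: 220 × 3/16 = 41.25
  white-hulled: 220 × 1/16 = 13.75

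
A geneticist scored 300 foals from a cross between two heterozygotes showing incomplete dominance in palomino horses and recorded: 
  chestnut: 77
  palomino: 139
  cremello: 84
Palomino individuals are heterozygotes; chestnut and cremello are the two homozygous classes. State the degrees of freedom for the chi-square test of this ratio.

2

With incomplete dominance, a heterozygote × heterozygote cross gives a 1:2:1 phenotypic ratio.
A goodness-of-fit test with 3 phenotype classes has df = 3 − 1 = 2.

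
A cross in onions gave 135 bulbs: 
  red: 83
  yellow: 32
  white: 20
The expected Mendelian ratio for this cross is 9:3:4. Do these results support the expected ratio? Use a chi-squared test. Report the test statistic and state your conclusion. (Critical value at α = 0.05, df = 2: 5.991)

Total ratio parts = 16. Expected numbers out of 135:
  red: 135 × 9/16 = 75.9375
  yellow: 135 × 3/16 = 25.3125
  white: 135 × 4/16 = 33.75
χ² = Σ (O − E)² / E
  red: (83 − 75.9375)² / 75.9375 = 0.6568
  yellow: (32 − 25.3125)² / 25.3125 = 1.7668
  white: (20 − 33.75)² / 33.75 = 5.6019
χ² = 0.6568 + 1.7668 + 5.6019 = 8.0255 ≈ 8.026
Degrees of freedom = 3 − 1 = 2; critical value at α = 0.05 is 5.991.
Since 8.026 > 5.991, we reject the null hypothesis — the data do not fit the 9:3:4 ratio.

8.026; not consistent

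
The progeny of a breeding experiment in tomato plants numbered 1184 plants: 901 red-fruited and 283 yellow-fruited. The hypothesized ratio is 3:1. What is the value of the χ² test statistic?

Under the 3:1 hypothesis (Σ ratio = 4, N = 1184):
  red-fruited: 1184 × 3/4 = 888
  yellow-fruited: 1184 × 1/4 = 296
χ² = Σ (O − E)² / E
  red-fruited: (901 − 888)² / 888 = 0.1903
  yellow-fruited: (283 − 296)² / 296 = 0.5709
χ² = 0.1903 + 0.5709 = 0.7612 ≈ 0.761

0.761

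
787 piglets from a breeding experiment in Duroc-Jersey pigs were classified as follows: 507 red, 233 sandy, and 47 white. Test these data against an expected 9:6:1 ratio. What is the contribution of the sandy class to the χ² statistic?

The 9:6:1 ratio has 16 parts, so with N = 787 the expected counts are:
  red: 787 × 9/16 = 442.6875
  sandy: 787 × 6/16 = 295.125
  white: 787 × 1/16 = 49.1875
Contribution of sandy: (233 − 295.125)² / 295.125 = 13.0776

13.078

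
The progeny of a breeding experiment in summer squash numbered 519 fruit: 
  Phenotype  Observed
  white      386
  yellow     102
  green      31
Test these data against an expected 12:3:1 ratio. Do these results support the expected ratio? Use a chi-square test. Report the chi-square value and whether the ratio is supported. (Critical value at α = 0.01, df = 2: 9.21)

Total ratio parts = 16. Expected numbers out of 519:
  white: 519 × 12/16 = 389.25
  yellow: 519 × 3/16 = 97.3125
  green: 519 × 1/16 = 32.4375
χ² = Σ (O − E)² / E
  white: (386 − 389.25)² / 389.25 = 0.0271
  yellow: (102 − 97.3125)² / 97.3125 = 0.2258
  green: (31 − 32.4375)² / 32.4375 = 0.0637
χ² = 0.0271 + 0.2258 + 0.0637 = 0.3166 ≈ 0.317
Degrees of freedom = 3 − 1 = 2; critical value at α = 0.01 is 9.21.
Since 0.317 < 9.21, we fail to reject the null hypothesis — the data are consistent with the 12:3:1 ratio.

0.317; consistent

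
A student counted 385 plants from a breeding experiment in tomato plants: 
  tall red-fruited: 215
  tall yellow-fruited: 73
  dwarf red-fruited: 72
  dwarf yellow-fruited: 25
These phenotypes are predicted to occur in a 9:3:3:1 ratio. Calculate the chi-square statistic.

0.057

Under the 9:3:3:1 hypothesis (Σ ratio = 16, N = 385):
  tall red-fruited: 385 × 9/16 = 216.5625
  tall yellow-fruited: 385 × 3/16 = 72.1875
  dwarf red-fruited: 385 × 3/16 = 72.1875
  dwarf yellow-fruited: 385 × 1/16 = 24.0625
χ² = Σ (O − E)² / E
  tall red-fruited: (215 − 216.5625)² / 216.5625 = 0.0113
  tall yellow-fruited: (73 − 72.1875)² / 72.1875 = 0.0091
  dwarf red-fruited: (72 − 72.1875)² / 72.1875 = 0.0005
  dwarf yellow-fruited: (25 − 24.0625)² / 24.0625 = 0.0365
χ² = 0.0113 + 0.0091 + 0.0005 + 0.0365 = 0.0574 ≈ 0.057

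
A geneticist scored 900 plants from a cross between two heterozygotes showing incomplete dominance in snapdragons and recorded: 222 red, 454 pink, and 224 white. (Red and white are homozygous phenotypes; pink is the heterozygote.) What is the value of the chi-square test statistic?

With incomplete dominance, a heterozygote × heterozygote cross gives a 1:2:1 phenotypic ratio.
The 1:2:1 ratio has 4 parts, so with N = 900 the expected counts are:
  red: 900 × 1/4 = 225
  pink: 900 × 2/4 = 450
  white: 900 × 1/4 = 225
χ² = Σ (O − E)² / E
  red: (222 − 225)² / 225 = 0.0400
  pink: (454 − 450)² / 450 = 0.0356
  white: (224 − 225)² / 225 = 0.0044
χ² = 0.0400 + 0.0356 + 0.0044 = 0.080

0.080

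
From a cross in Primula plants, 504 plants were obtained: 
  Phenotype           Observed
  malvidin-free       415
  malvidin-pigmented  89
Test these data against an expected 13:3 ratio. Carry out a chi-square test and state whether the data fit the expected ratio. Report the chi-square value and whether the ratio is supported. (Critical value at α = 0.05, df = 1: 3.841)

0.394; consistent

Under the 13:3 hypothesis (Σ ratio = 16, N = 504):
  malvidin-free: 504 × 13/16 = 409.5
  malvidin-pigmented: 504 × 3/16 = 94.5
χ² = Σ (O − E)² / E
  malvidin-free: (415 − 409.5)² / 409.5 = 0.0739
  malvidin-pigmented: (89 − 94.5)² / 94.5 = 0.3201
χ² = 0.0739 + 0.3201 = 0.394
Degrees of freedom = 2 − 1 = 1; critical value at α = 0.05 is 3.841.
Since 0.394 < 3.841, we fail to reject the null hypothesis — the data are consistent with the 13:3 ratio.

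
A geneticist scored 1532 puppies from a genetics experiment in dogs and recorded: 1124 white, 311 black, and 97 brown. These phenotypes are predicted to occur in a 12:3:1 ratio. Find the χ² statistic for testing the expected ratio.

Expected counts for N = 1532 under a 12:3:1 ratio (total parts = 16):
  white: 1532 × 12/16 = 1149
  black: 1532 × 3/16 = 287.25
  brown: 1532 × 1/16 = 95.75
χ² = Σ (O − E)² / E
  white: (1124 − 1149)² / 1149 = 0.5440
  black: (311 − 287.25)² / 287.25 = 1.9637
  brown: (97 − 95.75)² / 95.75 = 0.0163
χ² = 0.5440 + 1.9637 + 0.0163 = 2.524

2.524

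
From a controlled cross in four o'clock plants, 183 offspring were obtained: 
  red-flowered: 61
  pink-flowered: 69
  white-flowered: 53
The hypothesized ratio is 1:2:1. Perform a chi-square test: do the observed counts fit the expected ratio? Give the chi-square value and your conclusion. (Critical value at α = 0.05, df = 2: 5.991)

Total ratio parts = 4. Expected numbers out of 183:
  red-flowered: 183 × 1/4 = 45.75
  pink-flowered: 183 × 2/4 = 91.5
  white-flowered: 183 × 1/4 = 45.75
χ² = Σ (O − E)² / E
  red-flowered: (61 − 45.75)² / 45.75 = 5.0833
  pink-flowered: (69 − 91.5)² / 91.5 = 5.5328
  white-flowered: (53 − 45.75)² / 45.75 = 1.1489
χ² = 5.0833 + 5.5328 + 1.1489 = 11.765
Degrees of freedom = 3 − 1 = 2; critical value at α = 0.05 is 5.991.
Since 11.765 > 5.991, we reject the null hypothesis — the data do not fit the 1:2:1 ratio.

11.765; not consistent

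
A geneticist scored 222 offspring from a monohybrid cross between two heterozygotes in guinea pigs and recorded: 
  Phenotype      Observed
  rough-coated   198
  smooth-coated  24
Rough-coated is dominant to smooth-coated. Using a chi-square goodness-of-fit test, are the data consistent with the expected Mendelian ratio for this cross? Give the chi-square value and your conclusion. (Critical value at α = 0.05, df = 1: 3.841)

For a monohybrid cross between heterozygotes with complete dominance, the expected phenotypic ratio is 3:1.
The 3:1 ratio has 4 parts, so with N = 222 the expected counts are:
  rough-coated: 222 × 3/4 = 166.5
  smooth-coated: 222 × 1/4 = 55.5
χ² = Σ (O − E)² / E
  rough-coated: (198 − 166.5)² / 166.5 = 5.9595
  smooth-coated: (24 − 55.5)² / 55.5 = 17.8784
χ² = 5.9595 + 17.8784 = 23.8379 ≈ 23.838
Degrees of freedom = 2 − 1 = 1; critical value at α = 0.05 is 3.841.
Since 23.838 > 3.841, we reject the null hypothesis — the data do not fit the 3:1 ratio.

23.838; not consistent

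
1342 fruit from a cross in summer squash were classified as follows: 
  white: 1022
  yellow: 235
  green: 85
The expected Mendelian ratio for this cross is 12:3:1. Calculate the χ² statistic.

1.352

Under the 12:3:1 hypothesis (Σ ratio = 16, N = 1342):
  white: 1342 × 12/16 = 1006.5
  yellow: 1342 × 3/16 = 251.625
  green: 1342 × 1/16 = 83.875
χ² = Σ (O − E)² / E
  white: (1022 − 1006.5)² / 1006.5 = 0.2387
  yellow: (235 − 251.625)² / 251.625 = 1.0984
  green: (85 − 83.875)² / 83.875 = 0.0151
χ² = 0.2387 + 1.0984 + 0.0151 = 1.3522 ≈ 1.352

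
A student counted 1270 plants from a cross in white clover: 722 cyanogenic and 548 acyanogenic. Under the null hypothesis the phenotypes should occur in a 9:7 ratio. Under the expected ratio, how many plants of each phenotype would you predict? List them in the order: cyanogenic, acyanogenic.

Under the 9:7 hypothesis (Σ ratio = 16, N = 1270):
  cyanogenic: 1270 × 9/16 = 714.375
  acyanogenic: 1270 × 7/16 = 555.625

714.375, 555.625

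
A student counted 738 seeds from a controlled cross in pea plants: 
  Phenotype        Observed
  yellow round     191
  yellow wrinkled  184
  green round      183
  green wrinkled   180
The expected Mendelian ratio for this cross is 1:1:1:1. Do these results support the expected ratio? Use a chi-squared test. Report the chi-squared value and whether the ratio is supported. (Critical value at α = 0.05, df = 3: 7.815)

Expected counts for N = 738 under a 1:1:1:1 ratio (total parts = 4):
  yellow round: 738 × 1/4 = 184.5
  yellow wrinkled: 738 × 1/4 = 184.5
  green round: 738 × 1/4 = 184.5
  green wrinkled: 738 × 1/4 = 184.5
χ² = Σ (O − E)² / E
  yellow round: (191 − 184.5)² / 184.5 = 0.2290
  yellow wrinkled: (184 − 184.5)² / 184.5 = 0.0014
  green round: (183 − 184.5)² / 184.5 = 0.0122
  green wrinkled: (180 − 184.5)² / 184.5 = 0.1098
χ² = 0.2290 + 0.0014 + 0.0122 + 0.1098 = 0.3524 ≈ 0.352
Degrees of freedom = 4 − 1 = 3; critical value at α = 0.05 is 7.815.
Since 0.352 < 7.815, we fail to reject the null hypothesis — the data are consistent with the 1:1:1:1 ratio.

0.352; consistent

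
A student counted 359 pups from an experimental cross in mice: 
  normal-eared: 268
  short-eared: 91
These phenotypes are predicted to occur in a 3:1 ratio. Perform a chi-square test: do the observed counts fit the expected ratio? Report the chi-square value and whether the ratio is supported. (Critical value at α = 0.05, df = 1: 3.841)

0.023; consistent

Expected counts for N = 359 under a 3:1 ratio (total parts = 4):
  normal-eared: 359 × 3/4 = 269.25
  short-eared: 359 × 1/4 = 89.75
χ² = Σ (O − E)² / E
  normal-eared: (268 − 269.25)² / 269.25 = 0.0058
  short-eared: (91 − 89.75)² / 89.75 = 0.0174
χ² = 0.0058 + 0.0174 = 0.0232 ≈ 0.023
Degrees of freedom = 2 − 1 = 1; critical value at α = 0.05 is 3.841.
Since 0.023 < 3.841, we fail to reject the null hypothesis — the data are consistent with the 3:1 ratio.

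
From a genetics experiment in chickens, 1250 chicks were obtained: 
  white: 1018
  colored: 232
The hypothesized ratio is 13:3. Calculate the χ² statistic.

Expected counts for N = 1250 under a 13:3 ratio (total parts = 16):
  white: 1250 × 13/16 = 1015.625
  colored: 1250 × 3/16 = 234.375
χ² = Σ (O − E)² / E
  white: (1018 − 1015.625)² / 1015.625 = 0.0056
  colored: (232 − 234.375)² / 234.375 = 0.0241
χ² = 0.0056 + 0.0241 = 0.0297 ≈ 0.030

0.030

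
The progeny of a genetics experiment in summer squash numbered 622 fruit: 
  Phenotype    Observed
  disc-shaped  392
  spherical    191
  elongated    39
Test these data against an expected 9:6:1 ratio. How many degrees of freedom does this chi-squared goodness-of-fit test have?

A goodness-of-fit test with 3 phenotype classes has df = 3 − 1 = 2.

2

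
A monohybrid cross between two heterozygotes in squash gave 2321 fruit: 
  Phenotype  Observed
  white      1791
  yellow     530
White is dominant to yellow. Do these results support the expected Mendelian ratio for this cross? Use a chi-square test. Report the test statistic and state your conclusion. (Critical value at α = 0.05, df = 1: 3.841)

5.802; not consistent

For a monohybrid cross between heterozygotes with complete dominance, the expected phenotypic ratio is 3:1.
Total ratio parts = 4. Expected numbers out of 2321:
  white: 2321 × 3/4 = 1740.75
  yellow: 2321 × 1/4 = 580.25
χ² = Σ (O − E)² / E
  white: (1791 − 1740.75)² / 1740.75 = 1.4506
  yellow: (530 − 580.25)² / 580.25 = 4.3517
χ² = 1.4506 + 4.3517 = 5.8023 ≈ 5.802
Degrees of freedom = 2 − 1 = 1; critical value at α = 0.05 is 3.841.
Since 5.802 > 3.841, we reject the null hypothesis — the data do not fit the 3:1 ratio.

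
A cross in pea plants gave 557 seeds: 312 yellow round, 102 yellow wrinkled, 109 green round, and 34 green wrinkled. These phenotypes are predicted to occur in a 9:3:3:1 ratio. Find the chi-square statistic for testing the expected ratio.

Total ratio parts = 16. Expected numbers out of 557:
  yellow round: 557 × 9/16 = 313.3125
  yellow wrinkled: 557 × 3/16 = 104.4375
  green round: 557 × 3/16 = 104.4375
  green wrinkled: 557 × 1/16 = 34.8125
χ² = Σ (O − E)² / E
  yellow round: (312 − 313.3125)² / 313.3125 = 0.0055
  yellow wrinkled: (102 − 104.4375)² / 104.4375 = 0.0569
  green round: (109 − 104.4375)² / 104.4375 = 0.1993
  green wrinkled: (34 − 34.8125)² / 34.8125 = 0.0190
χ² = 0.0055 + 0.0569 + 0.1993 + 0.0190 = 0.2807 ≈ 0.281

0.281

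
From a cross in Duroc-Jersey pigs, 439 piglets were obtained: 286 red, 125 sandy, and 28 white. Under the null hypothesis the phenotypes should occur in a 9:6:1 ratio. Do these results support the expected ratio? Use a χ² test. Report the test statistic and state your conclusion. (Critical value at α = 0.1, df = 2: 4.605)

15.728; not consistent

Total ratio parts = 16. Expected numbers out of 439:
  red: 439 × 9/16 = 246.9375
  sandy: 439 × 6/16 = 164.625
  white: 439 × 1/16 = 27.4375
χ² = Σ (O − E)² / E
  red: (286 − 246.9375)² / 246.9375 = 6.1792
  sandy: (125 − 164.625)² / 164.625 = 9.5377
  white: (28 − 27.4375)² / 27.4375 = 0.0115
χ² = 6.1792 + 9.5377 + 0.0115 = 15.7284 ≈ 15.728
Degrees of freedom = 3 − 1 = 2; critical value at α = 0.1 is 4.605.
Since 15.728 > 4.605, we reject the null hypothesis — the data do not fit the 9:6:1 ratio.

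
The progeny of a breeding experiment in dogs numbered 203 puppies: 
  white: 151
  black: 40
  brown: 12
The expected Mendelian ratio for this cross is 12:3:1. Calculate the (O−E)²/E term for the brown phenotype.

0.037

Expected counts for N = 203 under a 12:3:1 ratio (total parts = 16):
  white: 203 × 12/16 = 152.25
  black: 203 × 3/16 = 38.0625
  brown: 203 × 1/16 = 12.6875
Contribution of brown: (12 − 12.6875)² / 12.6875 = 0.0373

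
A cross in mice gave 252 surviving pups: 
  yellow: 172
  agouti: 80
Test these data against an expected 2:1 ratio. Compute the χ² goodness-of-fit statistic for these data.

0.286

Expected counts for N = 252 under a 2:1 ratio (total parts = 3):
  yellow: 252 × 2/3 = 168
  agouti: 252 × 1/3 = 84
χ² = Σ (O − E)² / E
  yellow: (172 − 168)² / 168 = 0.0952
  agouti: (80 − 84)² / 84 = 0.1905
χ² = 0.0952 + 0.1905 = 0.2857 ≈ 0.286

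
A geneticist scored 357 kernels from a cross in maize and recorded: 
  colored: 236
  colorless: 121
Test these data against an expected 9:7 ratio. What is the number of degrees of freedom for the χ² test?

1

A goodness-of-fit test with 2 phenotype classes has df = 2 − 1 = 1.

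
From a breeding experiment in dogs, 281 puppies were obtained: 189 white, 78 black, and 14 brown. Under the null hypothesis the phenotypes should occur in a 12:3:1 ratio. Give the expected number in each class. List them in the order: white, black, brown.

210.75, 52.6875, 17.5625

The 12:3:1 ratio has 16 parts, so with N = 281 the expected counts are:
  white: 281 × 12/16 = 210.75
  black: 281 × 3/16 = 52.6875
  brown: 281 × 1/16 = 17.5625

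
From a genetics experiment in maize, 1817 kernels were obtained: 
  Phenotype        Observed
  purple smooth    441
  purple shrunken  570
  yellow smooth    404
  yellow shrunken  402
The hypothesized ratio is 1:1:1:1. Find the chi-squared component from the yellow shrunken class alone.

The 1:1:1:1 ratio has 4 parts, so with N = 1817 the expected counts are:
  purple smooth: 1817 × 1/4 = 454.25
  purple shrunken: 1817 × 1/4 = 454.25
  yellow smooth: 1817 × 1/4 = 454.25
  yellow shrunken: 1817 × 1/4 = 454.25
Contribution of yellow shrunken: (402 − 454.25)² / 454.25 = 6.0100

6.010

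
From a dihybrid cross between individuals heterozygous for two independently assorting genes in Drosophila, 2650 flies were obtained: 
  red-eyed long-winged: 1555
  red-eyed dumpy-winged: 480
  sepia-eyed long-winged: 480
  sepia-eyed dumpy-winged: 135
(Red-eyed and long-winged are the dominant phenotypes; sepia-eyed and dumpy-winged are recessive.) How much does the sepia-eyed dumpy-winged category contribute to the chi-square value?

5.663

A dihybrid F₂ with independent assortment and complete dominance at both loci gives a 9:3:3:1 phenotypic ratio.
The 9:3:3:1 ratio has 16 parts, so with N = 2650 the expected counts are:
  red-eyed long-winged: 2650 × 9/16 = 1490.625
  red-eyed dumpy-winged: 2650 × 3/16 = 496.875
  sepia-eyed long-winged: 2650 × 3/16 = 496.875
  sepia-eyed dumpy-winged: 2650 × 1/16 = 165.625
Contribution of sepia-eyed dumpy-winged: (135 − 165.625)² / 165.625 = 5.6627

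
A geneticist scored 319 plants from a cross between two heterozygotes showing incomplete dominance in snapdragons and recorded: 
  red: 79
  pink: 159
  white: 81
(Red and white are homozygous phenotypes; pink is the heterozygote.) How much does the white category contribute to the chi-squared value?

0.020

With incomplete dominance, a heterozygote × heterozygote cross gives a 1:2:1 phenotypic ratio.
The 1:2:1 ratio has 4 parts, so with N = 319 the expected counts are:
  red: 319 × 1/4 = 79.75
  pink: 319 × 2/4 = 159.5
  white: 319 × 1/4 = 79.75
Contribution of white: (81 − 79.75)² / 79.75 = 0.0196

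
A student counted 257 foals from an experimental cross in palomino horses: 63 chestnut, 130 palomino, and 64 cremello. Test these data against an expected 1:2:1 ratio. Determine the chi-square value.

Under the 1:2:1 hypothesis (Σ ratio = 4, N = 257):
  chestnut: 257 × 1/4 = 64.25
  palomino: 257 × 2/4 = 128.5
  cremello: 257 × 1/4 = 64.25
χ² = Σ (O − E)² / E
  chestnut: (63 − 64.25)² / 64.25 = 0.0243
  palomino: (130 − 128.5)² / 128.5 = 0.0175
  cremello: (64 − 64.25)² / 64.25 = 0.0010
χ² = 0.0243 + 0.0175 + 0.0010 = 0.0428 ≈ 0.043

0.043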